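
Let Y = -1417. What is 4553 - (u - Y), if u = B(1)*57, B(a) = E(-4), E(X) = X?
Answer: 3364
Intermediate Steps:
B(a) = -4
u = -228 (u = -4*57 = -228)
4553 - (u - Y) = 4553 - (-228 - 1*(-1417)) = 4553 - (-228 + 1417) = 4553 - 1*1189 = 4553 - 1189 = 3364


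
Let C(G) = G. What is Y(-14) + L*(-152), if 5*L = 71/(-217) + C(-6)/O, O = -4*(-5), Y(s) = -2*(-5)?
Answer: 157686/5425 ≈ 29.067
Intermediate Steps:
Y(s) = 10
O = 20
L = -1361/10850 (L = (71/(-217) - 6/20)/5 = (71*(-1/217) - 6*1/20)/5 = (-71/217 - 3/10)/5 = (⅕)*(-1361/2170) = -1361/10850 ≈ -0.12544)
Y(-14) + L*(-152) = 10 - 1361/10850*(-152) = 10 + 103436/5425 = 157686/5425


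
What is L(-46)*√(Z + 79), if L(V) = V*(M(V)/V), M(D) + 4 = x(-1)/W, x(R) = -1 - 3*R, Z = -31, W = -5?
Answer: -88*√3/5 ≈ -30.484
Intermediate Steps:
M(D) = -22/5 (M(D) = -4 + (-1 - 3*(-1))/(-5) = -4 + (-1 + 3)*(-⅕) = -4 + 2*(-⅕) = -4 - ⅖ = -22/5)
L(V) = -22/5 (L(V) = V*(-22/(5*V)) = -22/5)
L(-46)*√(Z + 79) = -22*√(-31 + 79)/5 = -88*√3/5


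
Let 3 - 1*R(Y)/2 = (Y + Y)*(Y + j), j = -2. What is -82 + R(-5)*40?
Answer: -5442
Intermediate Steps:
R(Y) = 6 - 4*Y*(-2 + Y) (R(Y) = 6 - 2*(Y + Y)*(Y - 2) = 6 - 2*2*Y*(-2 + Y) = 6 - 4*Y*(-2 + Y))
-82 + R(-5)*40 = -82 + (6 - 4*(-5)² + 8*(-5))*40 = -82 + (6 - 4*25 - 40)*40 = -82 + (6 - 100 - 40)*40 = -82 - 134*40 = -82 - 5360 = -5442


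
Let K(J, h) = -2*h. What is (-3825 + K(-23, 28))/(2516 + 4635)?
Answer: -3881/7151 ≈ -0.54272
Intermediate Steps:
(-3825 + K(-23, 28))/(2516 + 4635) = (-3825 - 2*28)/(2516 + 4635) = (-3825 - 56)/7151 = -3881*1/7151 = -3881/7151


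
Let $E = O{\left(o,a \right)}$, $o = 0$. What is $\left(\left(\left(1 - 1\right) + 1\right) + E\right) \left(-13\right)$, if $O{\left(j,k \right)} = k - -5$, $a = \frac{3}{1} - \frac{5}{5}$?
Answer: $-104$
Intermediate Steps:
$a = 2$ ($a = 3 \cdot 1 - 1 = 3 - 1 = 2$)
$O{\left(j,k \right)} = 5 + k$ ($O{\left(j,k \right)} = k + 5 = 5 + k$)
$E = 7$ ($E = 5 + 2 = 7$)
$\left(\left(\left(1 - 1\right) + 1\right) + E\right) \left(-13\right) = \left(\left(\left(1 - 1\right) + 1\right) + 7\right) \left(-13\right) = \left(\left(0 + 1\right) + 7\right) \left(-13\right) = \left(1 + 7\right) \left(-13\right) = 8 \left(-13\right) = -104$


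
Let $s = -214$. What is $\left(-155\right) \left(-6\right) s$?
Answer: $-199020$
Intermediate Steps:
$\left(-155\right) \left(-6\right) s = \left(-155\right) \left(-6\right) \left(-214\right) = 930 \left(-214\right) = -199020$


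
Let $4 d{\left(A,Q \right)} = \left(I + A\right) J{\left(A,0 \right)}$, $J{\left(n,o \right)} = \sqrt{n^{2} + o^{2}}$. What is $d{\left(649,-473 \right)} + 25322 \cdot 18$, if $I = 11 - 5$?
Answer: $\frac{2248279}{4} \approx 5.6207 \cdot 10^{5}$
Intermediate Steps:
$I = 6$
$d{\left(A,Q \right)} = \frac{\sqrt{A^{2}} \left(6 + A\right)}{4}$ ($d{\left(A,Q \right)} = \frac{\left(6 + A\right) \sqrt{A^{2} + 0^{2}}}{4} = \frac{\left(6 + A\right) \sqrt{A^{2} + 0}}{4} = \frac{\left(6 + A\right) \sqrt{A^{2}}}{4} = \frac{\sqrt{A^{2}} \left(6 + A\right)}{4}$)
$d{\left(649,-473 \right)} + 25322 \cdot 18 = \frac{\sqrt{649^{2}} \left(6 + 649\right)}{4} + 25322 \cdot 18 = \frac{1}{4} \sqrt{421201} \cdot 655 + 455796 = \frac{1}{4} \cdot 649 \cdot 655 + 455796 = \frac{425095}{4} + 455796 = \frac{2248279}{4}$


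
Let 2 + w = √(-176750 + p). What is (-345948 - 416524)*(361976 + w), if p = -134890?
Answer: -275995039728 - 10674608*I*√1590 ≈ -2.76e+11 - 4.2565e+8*I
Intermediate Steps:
w = -2 + 14*I*√1590 (w = -2 + √(-176750 - 134890) = -2 + √(-311640) = -2 + 14*I*√1590 ≈ -2.0 + 558.25*I)
(-345948 - 416524)*(361976 + w) = (-345948 - 416524)*(361976 + (-2 + 14*I*√1590)) = -762472*(361974 + 14*I*√1590) = -275995039728 - 10674608*I*√1590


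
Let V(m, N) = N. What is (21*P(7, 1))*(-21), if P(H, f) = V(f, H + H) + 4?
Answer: -7938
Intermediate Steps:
P(H, f) = 4 + 2*H (P(H, f) = (H + H) + 4 = 2*H + 4 = 4 + 2*H)
(21*P(7, 1))*(-21) = (21*(4 + 2*7))*(-21) = (21*(4 + 14))*(-21) = (21*18)*(-21) = 378*(-21) = -7938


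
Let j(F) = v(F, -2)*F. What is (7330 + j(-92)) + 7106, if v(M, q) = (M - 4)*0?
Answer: 14436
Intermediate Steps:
v(M, q) = 0 (v(M, q) = (-4 + M)*0 = 0)
j(F) = 0 (j(F) = 0*F = 0)
(7330 + j(-92)) + 7106 = (7330 + 0) + 7106 = 7330 + 7106 = 14436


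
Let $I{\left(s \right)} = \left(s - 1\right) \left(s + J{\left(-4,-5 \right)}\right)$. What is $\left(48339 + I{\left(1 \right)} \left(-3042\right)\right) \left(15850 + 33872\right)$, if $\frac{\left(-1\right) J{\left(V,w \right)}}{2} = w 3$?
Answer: $2403511758$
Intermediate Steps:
$J{\left(V,w \right)} = - 6 w$ ($J{\left(V,w \right)} = - 2 w 3 = - 2 \cdot 3 w = - 6 w$)
$I{\left(s \right)} = \left(-1 + s\right) \left(30 + s\right)$ ($I{\left(s \right)} = \left(s - 1\right) \left(s - -30\right) = \left(-1 + s\right) \left(s + 30\right) = \left(-1 + s\right) \left(30 + s\right)$)
$\left(48339 + I{\left(1 \right)} \left(-3042\right)\right) \left(15850 + 33872\right) = \left(48339 + \left(-30 + 1^{2} + 29 \cdot 1\right) \left(-3042\right)\right) \left(15850 + 33872\right) = \left(48339 + \left(-30 + 1 + 29\right) \left(-3042\right)\right) 49722 = \left(48339 + 0 \left(-3042\right)\right) 49722 = \left(48339 + 0\right) 49722 = 48339 \cdot 49722 = 2403511758$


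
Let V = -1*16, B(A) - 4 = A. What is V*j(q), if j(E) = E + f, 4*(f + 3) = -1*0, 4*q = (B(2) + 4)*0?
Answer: 48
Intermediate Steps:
B(A) = 4 + A
q = 0 (q = (((4 + 2) + 4)*0)/4 = ((6 + 4)*0)/4 = (10*0)/4 = (¼)*0 = 0)
f = -3 (f = -3 + (-1*0)/4 = -3 + (¼)*0 = -3 + 0 = -3)
j(E) = -3 + E (j(E) = E - 3 = -3 + E)
V = -16
V*j(q) = -16*(-3 + 0) = -16*(-3) = 48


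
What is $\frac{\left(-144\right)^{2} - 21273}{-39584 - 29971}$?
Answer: $\frac{179}{23185} \approx 0.0077205$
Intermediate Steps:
$\frac{\left(-144\right)^{2} - 21273}{-39584 - 29971} = \frac{20736 - 21273}{-69555} = \left(-537\right) \left(- \frac{1}{69555}\right) = \frac{179}{23185}$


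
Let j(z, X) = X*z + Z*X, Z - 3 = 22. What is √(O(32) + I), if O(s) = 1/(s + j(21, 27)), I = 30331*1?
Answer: √1004684070/182 ≈ 174.16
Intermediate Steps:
Z = 25 (Z = 3 + 22 = 25)
j(z, X) = 25*X + X*z (j(z, X) = X*z + 25*X = 25*X + X*z)
I = 30331
O(s) = 1/(1242 + s) (O(s) = 1/(s + 27*(25 + 21)) = 1/(s + 27*46) = 1/(s + 1242) = 1/(1242 + s))
√(O(32) + I) = √(1/(1242 + 32) + 30331) = √(1/1274 + 30331) = √(38641695/1274) = √1004684070/182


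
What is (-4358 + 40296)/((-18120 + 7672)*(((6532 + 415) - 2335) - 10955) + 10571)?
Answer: 2114/3898955 ≈ 0.00054220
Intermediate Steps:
(-4358 + 40296)/((-18120 + 7672)*(((6532 + 415) - 2335) - 10955) + 10571) = 35938/(-10448*((6947 - 2335) - 10955) + 10571) = 35938/(-10448*(4612 - 10955) + 10571) = 35938/(-10448*(-6343) + 10571) = 35938/(66271664 + 10571) = 35938/66282235 = 35938*(1/66282235) = 2114/3898955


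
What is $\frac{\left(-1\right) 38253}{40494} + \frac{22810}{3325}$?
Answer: $\frac{53098461}{8976170} \approx 5.9155$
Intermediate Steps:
$\frac{\left(-1\right) 38253}{40494} + \frac{22810}{3325} = \left(-38253\right) \frac{1}{40494} + 22810 \cdot \frac{1}{3325} = - \frac{12751}{13498} + \frac{4562}{665} = \frac{53098461}{8976170}$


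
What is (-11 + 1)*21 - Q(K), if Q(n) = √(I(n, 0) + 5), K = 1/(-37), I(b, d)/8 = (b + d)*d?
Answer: -210 - √5 ≈ -212.24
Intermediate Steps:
I(b, d) = 8*d*(b + d) (I(b, d) = 8*((b + d)*d) = 8*(d*(b + d)) = 8*d*(b + d))
K = -1/37 ≈ -0.027027
Q(n) = √5 (Q(n) = √(8*0*(n + 0) + 5) = √(8*0*n + 5) = √(0 + 5) = √5)
(-11 + 1)*21 - Q(K) = (-11 + 1)*21 - √5 = -10*21 - √5 = -210 - √5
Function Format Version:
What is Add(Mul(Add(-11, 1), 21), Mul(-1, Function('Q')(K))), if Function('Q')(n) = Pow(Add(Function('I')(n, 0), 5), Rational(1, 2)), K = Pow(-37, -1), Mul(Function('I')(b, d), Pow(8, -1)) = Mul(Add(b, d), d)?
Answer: Add(-210, Mul(-1, Pow(5, Rational(1, 2)))) ≈ -212.24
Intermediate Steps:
Function('I')(b, d) = Mul(8, d, Add(b, d)) (Function('I')(b, d) = Mul(8, Mul(Add(b, d), d)) = Mul(8, Mul(d, Add(b, d))) = Mul(8, d, Add(b, d)))
K = Rational(-1, 37) ≈ -0.027027
Function('Q')(n) = Pow(5, Rational(1, 2)) (Function('Q')(n) = Pow(Add(Mul(8, 0, Add(n, 0)), 5), Rational(1, 2)) = Pow(Add(Mul(8, 0, n), 5), Rational(1, 2)) = Pow(Add(0, 5), Rational(1, 2)) = Pow(5, Rational(1, 2)))
Add(Mul(Add(-11, 1), 21), Mul(-1, Function('Q')(K))) = Add(Mul(Add(-11, 1), 21), Mul(-1, Pow(5, Rational(1, 2)))) = Add(Mul(-10, 21), Mul(-1, Pow(5, Rational(1, 2)))) = Add(-210, Mul(-1, Pow(5, Rational(1, 2))))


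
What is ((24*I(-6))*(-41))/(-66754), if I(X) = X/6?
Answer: -492/33377 ≈ -0.014741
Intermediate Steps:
I(X) = X/6 (I(X) = X*(⅙) = X/6)
((24*I(-6))*(-41))/(-66754) = ((24*((⅙)*(-6)))*(-41))/(-66754) = ((24*(-1))*(-41))*(-1/66754) = -24*(-41)*(-1/66754) = 984*(-1/66754) = -492/33377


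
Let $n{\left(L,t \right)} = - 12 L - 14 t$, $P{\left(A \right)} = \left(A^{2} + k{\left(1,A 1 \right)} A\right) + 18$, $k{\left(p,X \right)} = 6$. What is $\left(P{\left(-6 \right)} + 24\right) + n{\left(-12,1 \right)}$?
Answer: $172$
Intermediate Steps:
$P{\left(A \right)} = 18 + A^{2} + 6 A$ ($P{\left(A \right)} = \left(A^{2} + 6 A\right) + 18 = 18 + A^{2} + 6 A$)
$n{\left(L,t \right)} = - 14 t - 12 L$
$\left(P{\left(-6 \right)} + 24\right) + n{\left(-12,1 \right)} = \left(\left(18 + \left(-6\right)^{2} + 6 \left(-6\right)\right) + 24\right) - -130 = \left(\left(18 + 36 - 36\right) + 24\right) + \left(-14 + 144\right) = \left(18 + 24\right) + 130 = 42 + 130 = 172$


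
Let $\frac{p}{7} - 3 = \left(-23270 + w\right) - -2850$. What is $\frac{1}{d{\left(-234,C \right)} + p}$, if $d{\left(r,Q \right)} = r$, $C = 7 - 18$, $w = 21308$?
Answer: $\frac{1}{6003} \approx 0.00016658$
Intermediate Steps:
$C = -11$ ($C = 7 - 18 = -11$)
$p = 6237$ ($p = 21 + 7 \left(\left(-23270 + 21308\right) - -2850\right) = 21 + 7 \left(-1962 + 2850\right) = 21 + 7 \cdot 888 = 21 + 6216 = 6237$)
$\frac{1}{d{\left(-234,C \right)} + p} = \frac{1}{-234 + 6237} = \frac{1}{6003}$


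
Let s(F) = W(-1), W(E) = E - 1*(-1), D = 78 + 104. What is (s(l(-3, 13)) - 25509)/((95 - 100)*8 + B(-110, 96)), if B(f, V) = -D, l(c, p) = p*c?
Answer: 8503/74 ≈ 114.91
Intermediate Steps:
D = 182
l(c, p) = c*p
W(E) = 1 + E (W(E) = E + 1 = 1 + E)
s(F) = 0 (s(F) = 1 - 1 = 0)
B(f, V) = -182 (B(f, V) = -1*182 = -182)
(s(l(-3, 13)) - 25509)/((95 - 100)*8 + B(-110, 96)) = (0 - 25509)/((95 - 100)*8 - 182) = -25509/(-5*8 - 182) = -25509/(-40 - 182) = -25509/(-222) = -25509*(-1/222) = 8503/74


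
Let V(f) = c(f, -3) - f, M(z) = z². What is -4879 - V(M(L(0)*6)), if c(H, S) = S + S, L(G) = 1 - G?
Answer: -4837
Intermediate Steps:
c(H, S) = 2*S
V(f) = -6 - f (V(f) = 2*(-3) - f = -6 - f)
-4879 - V(M(L(0)*6)) = -4879 - (-6 - ((1 - 1*0)*6)²) = -4879 - (-6 - ((1 + 0)*6)²) = -4879 - (-6 - (1*6)²) = -4879 - (-6 - 1*6²) = -4879 - (-6 - 1*36) = -4879 - (-6 - 36) = -4879 - 1*(-42) = -4879 + 42 = -4837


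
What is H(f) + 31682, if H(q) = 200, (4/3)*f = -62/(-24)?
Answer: 31882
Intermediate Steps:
f = 31/16 (f = 3*(-62/(-24))/4 = 3*(-62*(-1/24))/4 = (¾)*(31/12) = 31/16 ≈ 1.9375)
H(f) + 31682 = 200 + 31682 = 31882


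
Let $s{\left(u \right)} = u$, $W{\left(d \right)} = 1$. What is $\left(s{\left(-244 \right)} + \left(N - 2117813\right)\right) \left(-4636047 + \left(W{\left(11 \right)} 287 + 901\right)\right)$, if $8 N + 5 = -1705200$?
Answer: $\frac{86438549132799}{8} \approx 1.0805 \cdot 10^{13}$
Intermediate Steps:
$N = - \frac{1705205}{8}$ ($N = - \frac{5}{8} + \frac{1}{8} \left(-1705200\right) = - \frac{5}{8} - 213150 = - \frac{1705205}{8} \approx -2.1315 \cdot 10^{5}$)
$\left(s{\left(-244 \right)} + \left(N - 2117813\right)\right) \left(-4636047 + \left(W{\left(11 \right)} 287 + 901\right)\right) = \left(-244 - \frac{18647709}{8}\right) \left(-4636047 + \left(1 \cdot 287 + 901\right)\right) = \left(-244 - \frac{18647709}{8}\right) \left(-4636047 + \left(287 + 901\right)\right) = - \frac{18649661 \left(-4636047 + 1188\right)}{8} = \left(- \frac{18649661}{8}\right) \left(-4634859\right) = \frac{86438549132799}{8}$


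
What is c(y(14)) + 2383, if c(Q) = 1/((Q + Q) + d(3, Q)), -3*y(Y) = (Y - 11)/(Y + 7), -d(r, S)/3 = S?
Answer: 2404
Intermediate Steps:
d(r, S) = -3*S
y(Y) = -(-11 + Y)/(3*(7 + Y)) (y(Y) = -(Y - 11)/(3*(Y + 7)) = -(-11 + Y)/(3*(7 + Y)))
c(Q) = -1/Q (c(Q) = 1/((Q + Q) - 3*Q) = 1/(2*Q - 3*Q) = 1/(-Q) = -1/Q)
c(y(14)) + 2383 = -1/((11 - 1*14)/(3*(7 + 14))) + 2383 = -1/((1/3)*(11 - 14)/21) + 2383 = -1/((1/3)*(1/21)*(-3)) + 2383 = -1/(-1/21) + 2383 = -1*(-21) + 2383 = 21 + 2383 = 2404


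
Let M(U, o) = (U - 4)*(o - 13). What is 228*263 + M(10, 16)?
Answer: 59982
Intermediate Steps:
M(U, o) = (-13 + o)*(-4 + U) (M(U, o) = (-4 + U)*(-13 + o) = (-13 + o)*(-4 + U))
228*263 + M(10, 16) = 228*263 + (52 - 13*10 - 4*16 + 10*16) = 59964 + (52 - 130 - 64 + 160) = 59964 + 18 = 59982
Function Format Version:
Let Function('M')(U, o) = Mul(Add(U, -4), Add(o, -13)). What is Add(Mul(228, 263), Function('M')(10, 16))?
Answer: 59982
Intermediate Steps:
Function('M')(U, o) = Mul(Add(-13, o), Add(-4, U)) (Function('M')(U, o) = Mul(Add(-4, U), Add(-13, o)) = Mul(Add(-13, o), Add(-4, U)))
Add(Mul(228, 263), Function('M')(10, 16)) = Add(Mul(228, 263), Add(52, Mul(-13, 10), Mul(-4, 16), Mul(10, 16))) = Add(59964, Add(52, -130, -64, 160)) = Add(59964, 18) = 59982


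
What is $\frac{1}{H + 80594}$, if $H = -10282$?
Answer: $\frac{1}{70312} \approx 1.4222 \cdot 10^{-5}$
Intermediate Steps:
$\frac{1}{H + 80594} = \frac{1}{-10282 + 80594} = \frac{1}{70312}$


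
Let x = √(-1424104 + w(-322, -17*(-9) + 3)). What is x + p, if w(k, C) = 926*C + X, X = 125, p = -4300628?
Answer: -4300628 + I*√1279523 ≈ -4.3006e+6 + 1131.2*I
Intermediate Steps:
w(k, C) = 125 + 926*C (w(k, C) = 926*C + 125 = 125 + 926*C)
x = I*√1279523 (x = √(-1424104 + (125 + 926*(-17*(-9) + 3))) = √(-1424104 + (125 + 926*(153 + 3))) = √(-1424104 + (125 + 926*156)) = √(-1424104 + (125 + 144456)) = √(-1424104 + 144581) = √(-1279523) = I*√1279523 ≈ 1131.2*I)
x + p = I*√1279523 - 4300628 = -4300628 + I*√1279523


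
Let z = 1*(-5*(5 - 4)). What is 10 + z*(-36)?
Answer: 190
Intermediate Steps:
z = -5 (z = 1*(-5*1) = 1*(-5) = -5)
10 + z*(-36) = 10 - 5*(-36) = 10 + 180 = 190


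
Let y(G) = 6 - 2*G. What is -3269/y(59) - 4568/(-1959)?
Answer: 987941/31344 ≈ 31.519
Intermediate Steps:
-3269/y(59) - 4568/(-1959) = -3269/(6 - 2*59) - 4568/(-1959) = -3269/(6 - 118) - 4568*(-1/1959) = -3269/(-112) + 4568/1959 = -3269*(-1/112) + 4568/1959 = 467/16 + 4568/1959 = 987941/31344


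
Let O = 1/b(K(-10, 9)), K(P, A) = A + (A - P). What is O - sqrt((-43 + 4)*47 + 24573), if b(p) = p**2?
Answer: 1/784 - 2*sqrt(5685) ≈ -150.80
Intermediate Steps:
K(P, A) = -P + 2*A
O = 1/784 (O = 1/((-1*(-10) + 2*9)**2) = 1/((10 + 18)**2) = 1/(28**2) = 1/784 ≈ 0.0012755)
O - sqrt((-43 + 4)*47 + 24573) = 1/784 - sqrt((-43 + 4)*47 + 24573) = 1/784 - sqrt(-39*47 + 24573) = 1/784 - sqrt(-1833 + 24573) = 1/784 - sqrt(22740) = 1/784 - 2*sqrt(5685)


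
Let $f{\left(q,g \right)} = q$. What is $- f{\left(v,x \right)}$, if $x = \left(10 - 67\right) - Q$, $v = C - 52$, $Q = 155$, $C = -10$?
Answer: $62$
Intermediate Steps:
$v = -62$ ($v = -10 - 52 = -62$)
$x = -212$ ($x = \left(10 - 67\right) - 155 = -57 - 155 = -212$)
$- f{\left(v,x \right)} = \left(-1\right) \left(-62\right) = 62$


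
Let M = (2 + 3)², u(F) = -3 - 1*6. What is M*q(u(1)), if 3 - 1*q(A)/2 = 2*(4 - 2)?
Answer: -50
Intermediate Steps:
u(F) = -9 (u(F) = -3 - 6 = -9)
M = 25 (M = 5² = 25)
q(A) = -2 (q(A) = 6 - 4*(4 - 2) = 6 - 4*2 = 6 - 2*4 = 6 - 8 = -2)
M*q(u(1)) = 25*(-2) = -50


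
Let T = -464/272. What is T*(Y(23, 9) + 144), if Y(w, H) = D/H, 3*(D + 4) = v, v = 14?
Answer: -112810/459 ≈ -245.77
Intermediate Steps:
D = 2/3 (D = -4 + (1/3)*14 = -4 + 14/3 = 2/3 ≈ 0.66667)
Y(w, H) = 2/(3*H)
T = -29/17 (T = -464*1/272 = -29/17 ≈ -1.7059)
T*(Y(23, 9) + 144) = -29*((2/3)/9 + 144)/17 = -29*((2/3)*(1/9) + 144)/17 = -29*(2/27 + 144)/17 = -29/17*3890/27 = -112810/459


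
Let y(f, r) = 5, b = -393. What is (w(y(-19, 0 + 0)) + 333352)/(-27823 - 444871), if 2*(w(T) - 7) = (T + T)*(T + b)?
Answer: -331419/472694 ≈ -0.70113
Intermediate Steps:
w(T) = 7 + T*(-393 + T) (w(T) = 7 + ((T + T)*(T - 393))/2 = 7 + ((2*T)*(-393 + T))/2 = 7 + (2*T*(-393 + T))/2 = 7 + T*(-393 + T))
(w(y(-19, 0 + 0)) + 333352)/(-27823 - 444871) = ((7 + 5² - 393*5) + 333352)/(-27823 - 444871) = ((7 + 25 - 1965) + 333352)/(-472694) = (-1933 + 333352)*(-1/472694) = 331419*(-1/472694) = -331419/472694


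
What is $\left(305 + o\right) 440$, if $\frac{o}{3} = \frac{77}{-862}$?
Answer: $\frac{57789380}{431} \approx 1.3408 \cdot 10^{5}$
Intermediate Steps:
$o = - \frac{231}{862}$ ($o = 3 \frac{77}{-862} = 3 \cdot 77 \left(- \frac{1}{862}\right) = 3 \left(- \frac{77}{862}\right) = - \frac{231}{862} \approx -0.26798$)
$\left(305 + o\right) 440 = \left(305 - \frac{231}{862}\right) 440 = \frac{262679}{862} \cdot 440 = \frac{57789380}{431}$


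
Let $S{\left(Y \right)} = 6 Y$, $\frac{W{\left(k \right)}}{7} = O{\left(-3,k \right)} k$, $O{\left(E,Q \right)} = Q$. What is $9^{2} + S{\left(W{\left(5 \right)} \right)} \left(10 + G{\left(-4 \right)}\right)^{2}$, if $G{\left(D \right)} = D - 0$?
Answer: $37881$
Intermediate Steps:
$G{\left(D \right)} = D$ ($G{\left(D \right)} = D + 0 = D$)
$W{\left(k \right)} = 7 k^{2}$ ($W{\left(k \right)} = 7 k k = 7 k^{2}$)
$9^{2} + S{\left(W{\left(5 \right)} \right)} \left(10 + G{\left(-4 \right)}\right)^{2} = 9^{2} + 6 \cdot 7 \cdot 5^{2} \left(10 - 4\right)^{2} = 81 + 6 \cdot 7 \cdot 25 \cdot 6^{2} = 81 + 6 \cdot 175 \cdot 36 = 81 + 1050 \cdot 36 = 81 + 37800 = 37881$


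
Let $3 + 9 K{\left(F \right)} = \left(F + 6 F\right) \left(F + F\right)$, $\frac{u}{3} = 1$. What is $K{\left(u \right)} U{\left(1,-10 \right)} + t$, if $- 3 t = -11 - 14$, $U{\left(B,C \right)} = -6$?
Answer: $- \frac{221}{3} \approx -73.667$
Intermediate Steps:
$u = 3$ ($u = 3 \cdot 1 = 3$)
$t = \frac{25}{3}$ ($t = - \frac{-11 - 14}{3} = \left(- \frac{1}{3}\right) \left(-25\right) = \frac{25}{3} \approx 8.3333$)
$K{\left(F \right)} = - \frac{1}{3} + \frac{14 F^{2}}{9}$ ($K{\left(F \right)} = - \frac{1}{3} + \frac{\left(F + 6 F\right) \left(F + F\right)}{9} = - \frac{1}{3} + \frac{7 F 2 F}{9} = - \frac{1}{3} + \frac{14 F^{2}}{9}$)
$K{\left(u \right)} U{\left(1,-10 \right)} + t = \left(- \frac{1}{3} + \frac{14 \cdot 3^{2}}{9}\right) \left(-6\right) + \frac{25}{3} = \left(- \frac{1}{3} + \frac{14}{9} \cdot 9\right) \left(-6\right) + \frac{25}{3} = \left(- \frac{1}{3} + 14\right) \left(-6\right) + \frac{25}{3} = \frac{41}{3} \left(-6\right) + \frac{25}{3} = -82 + \frac{25}{3} = - \frac{221}{3}$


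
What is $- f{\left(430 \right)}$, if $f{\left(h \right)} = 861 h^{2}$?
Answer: $-159198900$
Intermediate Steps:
$- f{\left(430 \right)} = - 861 \cdot 430^{2} = - 861 \cdot 184900 = \left(-1\right) 159198900 = -159198900$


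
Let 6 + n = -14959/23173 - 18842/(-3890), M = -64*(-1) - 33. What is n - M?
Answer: -1478427367/45071485 ≈ -32.802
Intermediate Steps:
M = 31 (M = 64 - 33 = 31)
n = -81211332/45071485 (n = -6 + (-14959/23173 - 18842/(-3890)) = -6 + (-14959*1/23173 - 18842*(-1/3890)) = -6 + (-14959/23173 + 9421/1945) = -6 + 189217578/45071485 = -81211332/45071485 ≈ -1.8018)
n - M = -81211332/45071485 - 1*31 = -81211332/45071485 - 31 = -1478427367/45071485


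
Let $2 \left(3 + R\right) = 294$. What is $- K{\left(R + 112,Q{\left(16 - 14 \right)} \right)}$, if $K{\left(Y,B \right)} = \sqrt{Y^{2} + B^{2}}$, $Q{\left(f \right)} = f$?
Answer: $- 2 \sqrt{16385} \approx -256.01$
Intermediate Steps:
$R = 144$ ($R = -3 + \frac{1}{2} \cdot 294 = -3 + 147 = 144$)
$K{\left(Y,B \right)} = \sqrt{B^{2} + Y^{2}}$
$- K{\left(R + 112,Q{\left(16 - 14 \right)} \right)} = - \sqrt{\left(16 - 14\right)^{2} + \left(144 + 112\right)^{2}} = - \sqrt{\left(16 - 14\right)^{2} + 256^{2}} = - \sqrt{2^{2} + 65536} = - \sqrt{4 + 65536} = - \sqrt{65540} = - 2 \sqrt{16385}$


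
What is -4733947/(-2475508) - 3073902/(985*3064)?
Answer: 417360775729/466948885270 ≈ 0.89380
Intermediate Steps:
-4733947/(-2475508) - 3073902/(985*3064) = -4733947*(-1/2475508) - 3073902/3018040 = 4733947/2475508 - 3073902*1/3018040 = 4733947/2475508 - 1536951/1509020 = 417360775729/466948885270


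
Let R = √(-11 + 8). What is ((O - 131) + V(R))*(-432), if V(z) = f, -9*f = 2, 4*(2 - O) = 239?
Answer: 81636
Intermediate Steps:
O = -231/4 (O = 2 - ¼*239 = 2 - 239/4 = -231/4 ≈ -57.750)
f = -2/9 (f = -⅑*2 = -2/9 ≈ -0.22222)
R = I*√3 (R = √(-3) = I*√3 ≈ 1.732*I)
V(z) = -2/9
((O - 131) + V(R))*(-432) = ((-231/4 - 131) - 2/9)*(-432) = (-755/4 - 2/9)*(-432) = -6803/36*(-432) = 81636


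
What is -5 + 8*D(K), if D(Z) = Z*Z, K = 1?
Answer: 3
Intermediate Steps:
D(Z) = Z**2
-5 + 8*D(K) = -5 + 8*1**2 = -5 + 8*1 = -5 + 8 = 3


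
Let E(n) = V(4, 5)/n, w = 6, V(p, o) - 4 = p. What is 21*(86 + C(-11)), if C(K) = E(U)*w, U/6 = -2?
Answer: 1722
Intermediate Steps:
U = -12 (U = 6*(-2) = -12)
V(p, o) = 4 + p
E(n) = 8/n (E(n) = (4 + 4)/n = 8/n)
C(K) = -4 (C(K) = (8/(-12))*6 = (8*(-1/12))*6 = -⅔*6 = -4)
21*(86 + C(-11)) = 21*(86 - 4) = 21*82 = 1722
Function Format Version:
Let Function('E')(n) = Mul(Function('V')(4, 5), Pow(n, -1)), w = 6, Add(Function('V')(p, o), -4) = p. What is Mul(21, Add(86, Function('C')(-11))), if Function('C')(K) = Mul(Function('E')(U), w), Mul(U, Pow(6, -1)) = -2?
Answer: 1722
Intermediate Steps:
U = -12 (U = Mul(6, -2) = -12)
Function('V')(p, o) = Add(4, p)
Function('E')(n) = Mul(8, Pow(n, -1)) (Function('E')(n) = Mul(Add(4, 4), Pow(n, -1)) = Mul(8, Pow(n, -1)))
Function('C')(K) = -4 (Function('C')(K) = Mul(Mul(8, Pow(-12, -1)), 6) = Mul(Mul(8, Rational(-1, 12)), 6) = Mul(Rational(-2, 3), 6) = -4)
Mul(21, Add(86, Function('C')(-11))) = Mul(21, Add(86, -4)) = Mul(21, 82) = 1722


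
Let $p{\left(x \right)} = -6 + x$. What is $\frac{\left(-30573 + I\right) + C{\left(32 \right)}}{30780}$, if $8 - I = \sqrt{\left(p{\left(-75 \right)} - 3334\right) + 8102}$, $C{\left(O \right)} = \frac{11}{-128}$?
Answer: $- \frac{3912331}{3939840} - \frac{\sqrt{4687}}{30780} \approx -0.99524$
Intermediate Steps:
$C{\left(O \right)} = - \frac{11}{128}$ ($C{\left(O \right)} = 11 \left(- \frac{1}{128}\right) = - \frac{11}{128}$)
$I = 8 - \sqrt{4687}$ ($I = 8 - \sqrt{\left(\left(-6 - 75\right) - 3334\right) + 8102} = 8 - \sqrt{\left(-81 - 3334\right) + 8102} = 8 - \sqrt{-3415 + 8102} = 8 - \sqrt{4687} \approx -60.462$)
$\frac{\left(-30573 + I\right) + C{\left(32 \right)}}{30780} = \frac{\left(-30573 + \left(8 - \sqrt{4687}\right)\right) - \frac{11}{128}}{30780} = \left(\left(-30565 - \sqrt{4687}\right) - \frac{11}{128}\right) \frac{1}{30780} = \left(- \frac{3912331}{128} - \sqrt{4687}\right) \frac{1}{30780} = - \frac{3912331}{3939840} - \frac{\sqrt{4687}}{30780}$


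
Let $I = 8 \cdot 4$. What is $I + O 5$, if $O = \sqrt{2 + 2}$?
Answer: $42$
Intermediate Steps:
$I = 32$
$O = 2$ ($O = \sqrt{4} = 2$)
$I + O 5 = 32 + 2 \cdot 5 = 32 + 10 = 42$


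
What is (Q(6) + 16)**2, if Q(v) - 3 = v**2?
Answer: 3025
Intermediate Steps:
Q(v) = 3 + v**2
(Q(6) + 16)**2 = ((3 + 6**2) + 16)**2 = ((3 + 36) + 16)**2 = (39 + 16)**2 = 55**2 = 3025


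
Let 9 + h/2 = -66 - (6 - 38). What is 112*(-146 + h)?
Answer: -25984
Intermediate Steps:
h = -86 (h = -18 + 2*(-66 - (6 - 38)) = -18 + 2*(-66 - 1*(-32)) = -18 + 2*(-66 + 32) = -18 + 2*(-34) = -18 - 68 = -86)
112*(-146 + h) = 112*(-146 - 86) = 112*(-232) = -25984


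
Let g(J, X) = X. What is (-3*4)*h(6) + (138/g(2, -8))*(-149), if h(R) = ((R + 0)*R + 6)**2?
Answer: -74391/4 ≈ -18598.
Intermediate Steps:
h(R) = (6 + R**2)**2 (h(R) = (R*R + 6)**2 = (R**2 + 6)**2 = (6 + R**2)**2)
(-3*4)*h(6) + (138/g(2, -8))*(-149) = (-3*4)*(6 + 6**2)**2 + (138/(-8))*(-149) = -12*(6 + 36)**2 + (138*(-1/8))*(-149) = -12*42**2 - 69/4*(-149) = -12*1764 + 10281/4 = -21168 + 10281/4 = -74391/4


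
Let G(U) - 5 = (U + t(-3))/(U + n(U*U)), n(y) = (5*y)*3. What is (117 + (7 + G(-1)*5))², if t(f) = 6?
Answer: 4456321/196 ≈ 22736.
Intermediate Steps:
n(y) = 15*y
G(U) = 5 + (6 + U)/(U + 15*U²) (G(U) = 5 + (U + 6)/(U + 15*(U*U)) = 5 + (6 + U)/(U + 15*U²))
(117 + (7 + G(-1)*5))² = (117 + (7 + (3*(2 + 2*(-1) + 25*(-1)²)/(-1*(1 + 15*(-1))))*5))² = (117 + (7 + (3*(-1)*(2 - 2 + 25*1)/(1 - 15))*5))² = (117 + (7 + (3*(-1)*(2 - 2 + 25)/(-14))*5))² = (117 + (7 + (3*(-1)*(-1/14)*25)*5))² = (117 + (7 + (75/14)*5))² = (117 + (7 + 375/14))² = (117 + 473/14)² = (2111/14)² = 4456321/196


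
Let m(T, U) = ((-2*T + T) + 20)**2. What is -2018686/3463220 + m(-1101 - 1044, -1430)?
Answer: 8116444672907/1731610 ≈ 4.6872e+6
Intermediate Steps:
m(T, U) = (20 - T)**2 (m(T, U) = (-T + 20)**2 = (20 - T)**2)
-2018686/3463220 + m(-1101 - 1044, -1430) = -2018686/3463220 + (-20 + (-1101 - 1044))**2 = -2018686*1/3463220 + (-20 - 2145)**2 = -1009343/1731610 + (-2165)**2 = -1009343/1731610 + 4687225 = 8116444672907/1731610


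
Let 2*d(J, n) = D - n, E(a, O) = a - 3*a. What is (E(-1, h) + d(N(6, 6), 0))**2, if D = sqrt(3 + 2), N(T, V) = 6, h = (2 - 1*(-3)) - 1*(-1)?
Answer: (4 + sqrt(5))**2/4 ≈ 9.7221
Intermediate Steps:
h = 6 (h = (2 + 3) + 1 = 5 + 1 = 6)
E(a, O) = -2*a
D = sqrt(5) ≈ 2.2361
d(J, n) = sqrt(5)/2 - n/2 (d(J, n) = (sqrt(5) - n)/2 = sqrt(5)/2 - n/2)
(E(-1, h) + d(N(6, 6), 0))**2 = (-2*(-1) + (sqrt(5)/2 - 1/2*0))**2 = (2 + (sqrt(5)/2 + 0))**2 = (2 + sqrt(5)/2)**2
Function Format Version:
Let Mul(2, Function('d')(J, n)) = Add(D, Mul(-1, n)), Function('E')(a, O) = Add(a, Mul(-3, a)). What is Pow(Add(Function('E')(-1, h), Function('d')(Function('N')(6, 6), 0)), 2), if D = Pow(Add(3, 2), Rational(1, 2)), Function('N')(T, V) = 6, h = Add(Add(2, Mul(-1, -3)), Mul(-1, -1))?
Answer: Mul(Rational(1, 4), Pow(Add(4, Pow(5, Rational(1, 2))), 2)) ≈ 9.7221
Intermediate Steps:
h = 6 (h = Add(Add(2, 3), 1) = Add(5, 1) = 6)
Function('E')(a, O) = Mul(-2, a)
D = Pow(5, Rational(1, 2)) ≈ 2.2361
Function('d')(J, n) = Add(Mul(Rational(1, 2), Pow(5, Rational(1, 2))), Mul(Rational(-1, 2), n)) (Function('d')(J, n) = Mul(Rational(1, 2), Add(Pow(5, Rational(1, 2)), Mul(-1, n))) = Add(Mul(Rational(1, 2), Pow(5, Rational(1, 2))), Mul(Rational(-1, 2), n)))
Pow(Add(Function('E')(-1, h), Function('d')(Function('N')(6, 6), 0)), 2) = Pow(Add(Mul(-2, -1), Add(Mul(Rational(1, 2), Pow(5, Rational(1, 2))), Mul(Rational(-1, 2), 0))), 2) = Pow(Add(2, Add(Mul(Rational(1, 2), Pow(5, Rational(1, 2))), 0)), 2) = Pow(Add(2, Mul(Rational(1, 2), Pow(5, Rational(1, 2)))), 2)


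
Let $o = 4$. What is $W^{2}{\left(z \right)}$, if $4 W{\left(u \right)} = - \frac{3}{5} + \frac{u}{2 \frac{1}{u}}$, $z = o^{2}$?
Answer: $\frac{405769}{400} \approx 1014.4$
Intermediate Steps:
$z = 16$ ($z = 4^{2} = 16$)
$W{\left(u \right)} = - \frac{3}{20} + \frac{u^{2}}{8}$ ($W{\left(u \right)} = \frac{- \frac{3}{5} + \frac{u}{2 \frac{1}{u}}}{4} = \frac{\left(-3\right) \frac{1}{5} + u \frac{u}{2}}{4} = \frac{- \frac{3}{5} + \frac{u^{2}}{2}}{4} = - \frac{3}{20} + \frac{u^{2}}{8}$)
$W^{2}{\left(z \right)} = \left(- \frac{3}{20} + \frac{16^{2}}{8}\right)^{2} = \left(- \frac{3}{20} + \frac{1}{8} \cdot 256\right)^{2} = \left(- \frac{3}{20} + 32\right)^{2} = \left(\frac{637}{20}\right)^{2} = \frac{405769}{400}$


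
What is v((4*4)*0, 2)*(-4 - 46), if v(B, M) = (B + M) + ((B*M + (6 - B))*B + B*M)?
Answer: -100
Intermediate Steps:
v(B, M) = B + M + B*M + B*(6 - B + B*M) (v(B, M) = (B + M) + ((6 - B + B*M)*B + B*M) = (B + M) + (B*(6 - B + B*M) + B*M) = (B + M) + (B*M + B*(6 - B + B*M)) = B + M + B*M + B*(6 - B + B*M))
v((4*4)*0, 2)*(-4 - 46) = (2 - ((4*4)*0)**2 + 7*((4*4)*0) + ((4*4)*0)*2 + 2*((4*4)*0)**2)*(-4 - 46) = (2 - (16*0)**2 + 7*(16*0) + (16*0)*2 + 2*(16*0)**2)*(-50) = (2 - 1*0**2 + 7*0 + 0*2 + 2*0**2)*(-50) = (2 - 1*0 + 0 + 0 + 2*0)*(-50) = (2 + 0 + 0 + 0 + 0)*(-50) = 2*(-50) = -100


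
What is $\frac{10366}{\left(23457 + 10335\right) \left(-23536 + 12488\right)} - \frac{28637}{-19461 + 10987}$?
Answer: $\frac{2672769593677}{790908112896} \approx 3.3794$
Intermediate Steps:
$\frac{10366}{\left(23457 + 10335\right) \left(-23536 + 12488\right)} - \frac{28637}{-19461 + 10987} = \frac{10366}{33792 \left(-11048\right)} - \frac{28637}{-8474} = \frac{10366}{-373334016} - - \frac{28637}{8474} = 10366 \left(- \frac{1}{373334016}\right) + \frac{28637}{8474} = - \frac{5183}{186667008} + \frac{28637}{8474} = \frac{2672769593677}{790908112896}$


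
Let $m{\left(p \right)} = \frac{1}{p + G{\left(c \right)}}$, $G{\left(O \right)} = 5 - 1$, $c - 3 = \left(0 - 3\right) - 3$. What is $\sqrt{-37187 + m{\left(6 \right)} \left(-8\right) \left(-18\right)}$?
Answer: $\frac{i \sqrt{929315}}{5} \approx 192.8 i$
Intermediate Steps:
$c = -3$ ($c = 3 + \left(\left(0 - 3\right) - 3\right) = 3 - 6 = -3$)
$G{\left(O \right)} = 4$ ($G{\left(O \right)} = 5 - 1 = 4$)
$m{\left(p \right)} = \frac{1}{4 + p}$ ($m{\left(p \right)} = \frac{1}{p + 4} = \frac{1}{4 + p}$)
$\sqrt{-37187 + m{\left(6 \right)} \left(-8\right) \left(-18\right)} = \sqrt{-37187 + \frac{1}{4 + 6} \left(-8\right) \left(-18\right)} = \sqrt{-37187 + \frac{1}{10} \left(-8\right) \left(-18\right)} = \sqrt{-37187 - - \frac{72}{5}} = \sqrt{-37187 + \frac{72}{5}} = \sqrt{- \frac{185863}{5}} = \frac{i \sqrt{929315}}{5}$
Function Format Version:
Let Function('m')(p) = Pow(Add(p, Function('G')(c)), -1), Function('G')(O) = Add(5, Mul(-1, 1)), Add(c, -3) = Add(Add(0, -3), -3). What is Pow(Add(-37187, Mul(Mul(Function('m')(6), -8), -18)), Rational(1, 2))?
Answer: Mul(Rational(1, 5), I, Pow(929315, Rational(1, 2))) ≈ Mul(192.80, I)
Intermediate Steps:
c = -3 (c = Add(3, Add(Add(0, -3), -3)) = Add(3, Add(-3, -3)) = Add(3, -6) = -3)
Function('G')(O) = 4 (Function('G')(O) = Add(5, -1) = 4)
Function('m')(p) = Pow(Add(4, p), -1) (Function('m')(p) = Pow(Add(p, 4), -1) = Pow(Add(4, p), -1))
Pow(Add(-37187, Mul(Mul(Function('m')(6), -8), -18)), Rational(1, 2)) = Pow(Add(-37187, Mul(Mul(Pow(Add(4, 6), -1), -8), -18)), Rational(1, 2)) = Pow(Add(-37187, Mul(Mul(Pow(10, -1), -8), -18)), Rational(1, 2)) = Pow(Add(-37187, Mul(Mul(Rational(1, 10), -8), -18)), Rational(1, 2)) = Pow(Add(-37187, Mul(Rational(-4, 5), -18)), Rational(1, 2)) = Pow(Add(-37187, Rational(72, 5)), Rational(1, 2)) = Pow(Rational(-185863, 5), Rational(1, 2)) = Mul(Rational(1, 5), I, Pow(929315, Rational(1, 2)))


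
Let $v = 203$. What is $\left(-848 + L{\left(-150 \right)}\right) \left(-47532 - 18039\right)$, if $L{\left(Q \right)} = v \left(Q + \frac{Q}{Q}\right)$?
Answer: $2038930245$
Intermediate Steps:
$L{\left(Q \right)} = 203 + 203 Q$ ($L{\left(Q \right)} = 203 \left(Q + \frac{Q}{Q}\right) = 203 \left(Q + 1\right) = 203 \left(1 + Q\right) = 203 + 203 Q$)
$\left(-848 + L{\left(-150 \right)}\right) \left(-47532 - 18039\right) = \left(-848 + \left(203 + 203 \left(-150\right)\right)\right) \left(-47532 - 18039\right) = \left(-848 + \left(203 - 30450\right)\right) \left(-65571\right) = \left(-848 - 30247\right) \left(-65571\right) = \left(-31095\right) \left(-65571\right) = 2038930245$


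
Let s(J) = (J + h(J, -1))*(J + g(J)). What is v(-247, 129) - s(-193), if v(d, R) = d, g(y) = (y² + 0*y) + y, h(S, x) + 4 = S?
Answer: 14376323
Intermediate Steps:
h(S, x) = -4 + S
g(y) = y + y² (g(y) = (y² + 0) + y = y² + y = y + y²)
s(J) = (-4 + 2*J)*(J + J*(1 + J)) (s(J) = (J + (-4 + J))*(J + J*(1 + J)) = (-4 + 2*J)*(J + J*(1 + J)))
v(-247, 129) - s(-193) = -247 - 2*(-193)*(-4 + (-193)²) = -247 - 2*(-193)*(-4 + 37249) = -247 - 2*(-193)*37245 = -247 - 1*(-14376570) = -247 + 14376570 = 14376323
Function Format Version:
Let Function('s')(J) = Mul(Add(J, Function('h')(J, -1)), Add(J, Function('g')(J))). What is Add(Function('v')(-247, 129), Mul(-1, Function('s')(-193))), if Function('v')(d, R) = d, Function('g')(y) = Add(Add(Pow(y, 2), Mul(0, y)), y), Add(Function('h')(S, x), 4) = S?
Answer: 14376323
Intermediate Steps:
Function('h')(S, x) = Add(-4, S)
Function('g')(y) = Add(y, Pow(y, 2)) (Function('g')(y) = Add(Add(Pow(y, 2), 0), y) = Add(Pow(y, 2), y) = Add(y, Pow(y, 2)))
Function('s')(J) = Mul(Add(-4, Mul(2, J)), Add(J, Mul(J, Add(1, J)))) (Function('s')(J) = Mul(Add(J, Add(-4, J)), Add(J, Mul(J, Add(1, J)))) = Mul(Add(-4, Mul(2, J)), Add(J, Mul(J, Add(1, J)))))
Add(Function('v')(-247, 129), Mul(-1, Function('s')(-193))) = Add(-247, Mul(-1, Mul(2, -193, Add(-4, Pow(-193, 2))))) = Add(-247, Mul(-1, Mul(2, -193, Add(-4, 37249)))) = Add(-247, Mul(-1, Mul(2, -193, 37245))) = Add(-247, Mul(-1, -14376570)) = Add(-247, 14376570) = 14376323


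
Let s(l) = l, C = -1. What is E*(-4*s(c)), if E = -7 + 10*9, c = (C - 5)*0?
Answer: 0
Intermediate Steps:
c = 0 (c = (-1 - 5)*0 = -6*0 = 0)
E = 83 (E = -7 + 90 = 83)
E*(-4*s(c)) = 83*(-4*0) = 83*0 = 0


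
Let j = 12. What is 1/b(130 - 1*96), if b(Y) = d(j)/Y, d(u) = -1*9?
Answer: -34/9 ≈ -3.7778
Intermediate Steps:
d(u) = -9
b(Y) = -9/Y
1/b(130 - 1*96) = 1/(-9/(130 - 1*96)) = 1/(-9/(130 - 96)) = 1/(-9/34) = -34/9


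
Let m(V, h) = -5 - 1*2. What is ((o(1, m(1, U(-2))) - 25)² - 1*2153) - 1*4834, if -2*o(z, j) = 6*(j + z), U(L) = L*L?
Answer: -6938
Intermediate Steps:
U(L) = L²
m(V, h) = -7 (m(V, h) = -5 - 2 = -7)
o(z, j) = -3*j - 3*z (o(z, j) = -3*(j + z) = -(6*j + 6*z)/2 = -3*j - 3*z)
((o(1, m(1, U(-2))) - 25)² - 1*2153) - 1*4834 = (((-3*(-7) - 3*1) - 25)² - 1*2153) - 1*4834 = (((21 - 3) - 25)² - 2153) - 4834 = ((18 - 25)² - 2153) - 4834 = ((-7)² - 2153) - 4834 = (49 - 2153) - 4834 = -2104 - 4834 = -6938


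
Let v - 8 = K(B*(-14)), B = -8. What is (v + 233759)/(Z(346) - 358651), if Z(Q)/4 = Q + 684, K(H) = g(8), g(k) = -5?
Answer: -233762/354531 ≈ -0.65936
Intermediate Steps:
K(H) = -5
Z(Q) = 2736 + 4*Q (Z(Q) = 4*(Q + 684) = 4*(684 + Q) = 2736 + 4*Q)
v = 3 (v = 8 - 5 = 3)
(v + 233759)/(Z(346) - 358651) = (3 + 233759)/((2736 + 4*346) - 358651) = 233762/((2736 + 1384) - 358651) = 233762/(4120 - 358651) = 233762/(-354531) = 233762*(-1/354531) = -233762/354531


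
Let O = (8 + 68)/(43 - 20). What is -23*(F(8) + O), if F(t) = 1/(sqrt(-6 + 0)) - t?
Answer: 108 + 23*I*sqrt(6)/6 ≈ 108.0 + 9.3897*I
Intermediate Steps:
O = 76/23 ≈ 3.3043
F(t) = -t - I*sqrt(6)/6 (F(t) = 1/(sqrt(-6)) - t = 1/(I*sqrt(6)) - t = -I*sqrt(6)/6 - t = -t - I*sqrt(6)/6)
-23*(F(8) + O) = -23*((-1*8 - I*sqrt(6)/6) + 76/23) = -23*((-8 - I*sqrt(6)/6) + 76/23) = -23*(-108/23 - I*sqrt(6)/6) = 108 + 23*I*sqrt(6)/6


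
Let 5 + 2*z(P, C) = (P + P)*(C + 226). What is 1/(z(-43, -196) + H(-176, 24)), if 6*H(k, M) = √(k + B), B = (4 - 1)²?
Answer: -23265/30070096 - 3*I*√167/30070096 ≈ -0.00077369 - 1.2893e-6*I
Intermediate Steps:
B = 9 (B = 3² = 9)
z(P, C) = -5/2 + P*(226 + C) (z(P, C) = -5/2 + ((P + P)*(C + 226))/2 = -5/2 + ((2*P)*(226 + C))/2 = -5/2 + (2*P*(226 + C))/2 = -5/2 + P*(226 + C))
H(k, M) = √(9 + k)/6 (H(k, M) = √(k + 9)/6 = √(9 + k)/6)
1/(z(-43, -196) + H(-176, 24)) = 1/((-5/2 + 226*(-43) - 196*(-43)) + √(9 - 176)/6) = 1/((-5/2 - 9718 + 8428) + √(-167)/6) = 1/(-2585/2 + (I*√167)/6) = 1/(-2585/2 + I*√167/6)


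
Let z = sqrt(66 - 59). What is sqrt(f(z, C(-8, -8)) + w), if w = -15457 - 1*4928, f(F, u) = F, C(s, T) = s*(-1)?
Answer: sqrt(-20385 + sqrt(7)) ≈ 142.77*I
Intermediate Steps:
z = sqrt(7) ≈ 2.6458
C(s, T) = -s
w = -20385 (w = -15457 - 4928 = -20385)
sqrt(f(z, C(-8, -8)) + w) = sqrt(sqrt(7) - 20385) = sqrt(-20385 + sqrt(7))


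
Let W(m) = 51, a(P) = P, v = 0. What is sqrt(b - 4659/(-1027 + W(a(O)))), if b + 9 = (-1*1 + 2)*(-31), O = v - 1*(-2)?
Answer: I*sqrt(2097241)/244 ≈ 5.9352*I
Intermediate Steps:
O = 2 (O = 0 - 1*(-2) = 0 + 2 = 2)
b = -40 (b = -9 + (-1*1 + 2)*(-31) = -9 + (-1 + 2)*(-31) = -9 + 1*(-31) = -9 - 31 = -40)
sqrt(b - 4659/(-1027 + W(a(O)))) = sqrt(-40 - 4659/(-1027 + 51)) = sqrt(-40 - 4659/(-976)) = sqrt(-40 - 4659*(-1/976)) = sqrt(-40 + 4659/976) = sqrt(-34381/976) = I*sqrt(2097241)/244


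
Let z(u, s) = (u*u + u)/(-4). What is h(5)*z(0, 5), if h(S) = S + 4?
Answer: 0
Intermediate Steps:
h(S) = 4 + S
z(u, s) = -u/4 - u²/4 (z(u, s) = (u² + u)*(-¼) = (u + u²)*(-¼) = -u/4 - u²/4)
h(5)*z(0, 5) = (4 + 5)*(-¼*0*(1 + 0)) = 9*(-¼*0*1) = 9*0 = 0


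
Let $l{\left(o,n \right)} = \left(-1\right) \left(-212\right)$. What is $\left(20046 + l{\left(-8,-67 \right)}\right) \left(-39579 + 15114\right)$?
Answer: $-495611970$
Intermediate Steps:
$l{\left(o,n \right)} = 212$
$\left(20046 + l{\left(-8,-67 \right)}\right) \left(-39579 + 15114\right) = \left(20046 + 212\right) \left(-39579 + 15114\right) = 20258 \left(-24465\right) = -495611970$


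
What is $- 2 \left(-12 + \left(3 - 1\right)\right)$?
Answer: $20$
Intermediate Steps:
$- 2 \left(-12 + \left(3 - 1\right)\right) = - 2 \left(-12 + 2\right) = \left(-2\right) \left(-10\right) = 20$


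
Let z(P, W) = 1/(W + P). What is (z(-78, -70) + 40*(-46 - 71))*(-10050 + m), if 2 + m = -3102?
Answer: 4555499857/74 ≈ 6.1561e+7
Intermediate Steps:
m = -3104 (m = -2 - 3102 = -3104)
z(P, W) = 1/(P + W)
(z(-78, -70) + 40*(-46 - 71))*(-10050 + m) = (1/(-78 - 70) + 40*(-46 - 71))*(-10050 - 3104) = (1/(-148) + 40*(-117))*(-13154) = (-1/148 - 4680)*(-13154) = -692641/148*(-13154) = 4555499857/74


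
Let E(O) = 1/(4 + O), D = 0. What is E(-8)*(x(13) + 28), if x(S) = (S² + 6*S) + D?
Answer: -275/4 ≈ -68.750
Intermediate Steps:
x(S) = S² + 6*S (x(S) = (S² + 6*S) + 0 = S² + 6*S)
E(-8)*(x(13) + 28) = (13*(6 + 13) + 28)/(4 - 8) = (13*19 + 28)/(-4) = -(247 + 28)/4 = -¼*275 = -275/4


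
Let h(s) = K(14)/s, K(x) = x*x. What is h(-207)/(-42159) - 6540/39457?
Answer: -57066277448/344337806241 ≈ -0.16573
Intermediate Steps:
K(x) = x²
h(s) = 196/s (h(s) = 14²/s = 196/s)
h(-207)/(-42159) - 6540/39457 = (196/(-207))/(-42159) - 6540/39457 = (196*(-1/207))*(-1/42159) - 6540*1/39457 = -196/207*(-1/42159) - 6540/39457 = 196/8726913 - 6540/39457 = -57066277448/344337806241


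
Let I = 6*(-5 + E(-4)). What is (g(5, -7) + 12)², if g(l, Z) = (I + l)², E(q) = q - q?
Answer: 405769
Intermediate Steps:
E(q) = 0
I = -30 (I = 6*(-5 + 0) = 6*(-5) = -30)
g(l, Z) = (-30 + l)²
(g(5, -7) + 12)² = ((-30 + 5)² + 12)² = ((-25)² + 12)² = (625 + 12)² = 637² = 405769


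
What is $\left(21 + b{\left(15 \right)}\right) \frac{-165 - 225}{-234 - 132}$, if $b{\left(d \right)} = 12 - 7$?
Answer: $\frac{1690}{61} \approx 27.705$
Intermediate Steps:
$b{\left(d \right)} = 5$
$\left(21 + b{\left(15 \right)}\right) \frac{-165 - 225}{-234 - 132} = \left(21 + 5\right) \frac{-165 - 225}{-234 - 132} = 26 \left(- \frac{390}{-234 - 132}\right) = 26 \left(- \frac{390}{-366}\right) = 26 \left(\left(-390\right) \left(- \frac{1}{366}\right)\right) = 26 \cdot \frac{65}{61} = \frac{1690}{61}$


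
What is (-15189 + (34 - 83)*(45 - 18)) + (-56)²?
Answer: -13376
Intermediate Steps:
(-15189 + (34 - 83)*(45 - 18)) + (-56)² = (-15189 - 49*27) + 3136 = (-15189 - 1323) + 3136 = -16512 + 3136 = -13376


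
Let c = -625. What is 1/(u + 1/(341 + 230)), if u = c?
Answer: -571/356874 ≈ -0.0016000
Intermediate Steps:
u = -625
1/(u + 1/(341 + 230)) = 1/(-625 + 1/(341 + 230)) = 1/(-625 + 1/571) = 1/(-356874/571) = -571/356874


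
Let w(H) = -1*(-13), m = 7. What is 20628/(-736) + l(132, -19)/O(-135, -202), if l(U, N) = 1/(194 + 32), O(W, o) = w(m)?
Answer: -7575541/270296 ≈ -28.027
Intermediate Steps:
w(H) = 13
O(W, o) = 13
l(U, N) = 1/226
20628/(-736) + l(132, -19)/O(-135, -202) = 20628/(-736) + (1/226)/13 = 20628*(-1/736) + (1/226)*(1/13) = -5157/184 + 1/2938 = -7575541/270296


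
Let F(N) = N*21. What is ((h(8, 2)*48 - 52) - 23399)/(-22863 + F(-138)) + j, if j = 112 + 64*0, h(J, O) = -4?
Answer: 969625/8587 ≈ 112.92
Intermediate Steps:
F(N) = 21*N
j = 112 (j = 112 + 0 = 112)
((h(8, 2)*48 - 52) - 23399)/(-22863 + F(-138)) + j = ((-4*48 - 52) - 23399)/(-22863 + 21*(-138)) + 112 = ((-192 - 52) - 23399)/(-22863 - 2898) + 112 = (-244 - 23399)/(-25761) + 112 = -23643*(-1/25761) + 112 = 7881/8587 + 112 = 969625/8587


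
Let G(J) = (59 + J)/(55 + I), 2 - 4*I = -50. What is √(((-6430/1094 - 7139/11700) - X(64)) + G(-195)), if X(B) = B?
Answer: I*√3298891977563/213330 ≈ 8.514*I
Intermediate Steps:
I = 13 (I = ½ - ¼*(-50) = ½ + 25/2 = 13)
G(J) = 59/68 + J/68 (G(J) = (59 + J)/(55 + 13) = (59 + J)/68 = (59 + J)*(1/68) = 59/68 + J/68)
√(((-6430/1094 - 7139/11700) - X(64)) + G(-195)) = √(((-6430/1094 - 7139/11700) - 1*64) + (59/68 + (1/68)*(-195))) = √(((-6430*1/1094 - 7139*1/11700) - 64) + (59/68 - 195/68)) = √(((-3215/547 - 7139/11700) - 64) - 2) = √((-41520533/6399900 - 64) - 2) = √(-451114133/6399900 - 2) = √(-463913933/6399900) = I*√3298891977563/213330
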